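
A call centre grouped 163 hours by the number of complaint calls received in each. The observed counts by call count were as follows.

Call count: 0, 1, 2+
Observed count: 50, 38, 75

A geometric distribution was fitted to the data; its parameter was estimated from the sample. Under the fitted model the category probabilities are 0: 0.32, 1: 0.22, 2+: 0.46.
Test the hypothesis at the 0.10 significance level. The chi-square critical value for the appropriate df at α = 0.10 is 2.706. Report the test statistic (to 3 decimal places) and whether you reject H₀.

Expected counts E_i = n·p_i: 163×0.32 = 52.16, 163×0.22 = 35.86, 163×0.46 = 74.98.
0: (50 − 52.16)²/52.16 = 4.6656/52.16 = 0.0894
1: (38 − 35.86)²/35.86 = 4.5796/35.86 = 0.1277
2+: (75 − 74.98)²/74.98 = 0.0004/74.98 = 0.0000
Sum = 0.217
df = 1. Since 0.217 < 2.706, we do not reject H₀.

0.217; do not reject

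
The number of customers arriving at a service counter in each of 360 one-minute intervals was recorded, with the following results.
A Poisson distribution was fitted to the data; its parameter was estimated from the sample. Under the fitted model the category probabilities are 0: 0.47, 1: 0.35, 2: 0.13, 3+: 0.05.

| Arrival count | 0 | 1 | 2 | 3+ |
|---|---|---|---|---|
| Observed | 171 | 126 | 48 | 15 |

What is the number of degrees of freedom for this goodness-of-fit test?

There are k = 4 categories and 1 parameter estimated from the data, so df = 4 − 1 − 1 = 2.

2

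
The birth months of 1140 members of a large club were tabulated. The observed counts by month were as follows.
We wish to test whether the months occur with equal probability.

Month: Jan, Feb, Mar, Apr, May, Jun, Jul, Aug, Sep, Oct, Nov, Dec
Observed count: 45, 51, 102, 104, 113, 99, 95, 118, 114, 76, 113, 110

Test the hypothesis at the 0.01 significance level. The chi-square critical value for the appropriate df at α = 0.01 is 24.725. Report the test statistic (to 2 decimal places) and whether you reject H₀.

Under H₀ each category has probability 1/12, so each expected count is 1140/12 = 95.
cat         O        E   (O−E)²/E
Jan        45       95     26.316
Feb        51       95     20.379
Mar       102       95      0.516
Apr       104       95      0.853
May       113       95      3.411
Jun        99       95      0.168
Jul        95       95      0.000
Aug       118       95      5.568
Sep       114       95      3.800
Oct        76       95      3.800
Nov       113       95      3.411
Dec       110       95      2.368
Sum = 70.59
df = 11. Since 70.59 > 24.725, we reject H₀.

70.59; reject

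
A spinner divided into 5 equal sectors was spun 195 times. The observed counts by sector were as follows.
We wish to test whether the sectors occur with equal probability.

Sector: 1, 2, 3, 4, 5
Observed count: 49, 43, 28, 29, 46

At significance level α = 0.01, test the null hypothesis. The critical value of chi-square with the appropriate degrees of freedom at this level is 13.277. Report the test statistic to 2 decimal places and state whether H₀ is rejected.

9.90; do not reject

Expected count for each of the 5 categories: 195/5 = 39.
cat         O        E   (O−E)²/E
1          49       39      2.564
2          43       39      0.410
3          28       39      3.103
4          29       39      2.564
5          46       39      1.256
Sum = 9.90
df = 4. Since 9.90 < 13.277, we do not reject H₀.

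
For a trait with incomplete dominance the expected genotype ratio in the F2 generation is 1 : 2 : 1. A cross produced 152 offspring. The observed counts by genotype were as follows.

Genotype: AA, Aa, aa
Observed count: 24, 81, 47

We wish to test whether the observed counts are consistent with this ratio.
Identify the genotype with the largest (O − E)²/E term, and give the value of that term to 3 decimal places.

Ratio total = 4. Expected counts: 152×1/4 = 38, 152×2/4 = 76, 152×1/4 = 38.
cat         O        E   (O−E)²/E
AA         24       38     5.1579
Aa         81       76     0.3289
aa         47       38     2.1316
The largest term is for AA: 5.158.

AA, 5.158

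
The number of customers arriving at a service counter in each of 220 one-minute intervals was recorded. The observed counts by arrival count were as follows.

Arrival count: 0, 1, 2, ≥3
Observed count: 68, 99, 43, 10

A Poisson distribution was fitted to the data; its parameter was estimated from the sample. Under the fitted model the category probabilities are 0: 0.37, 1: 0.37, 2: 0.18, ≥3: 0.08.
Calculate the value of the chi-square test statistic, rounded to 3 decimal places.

Expected counts E_i = n·p_i: 220×0.37 = 81.4, 220×0.37 = 81.4, 220×0.18 = 39.6, 220×0.08 = 17.6.
0: (68 − 81.4)²/81.4 = 179.56/81.4 = 2.2059
1: (99 − 81.4)²/81.4 = 309.76/81.4 = 3.8054
2: (43 − 39.6)²/39.6 = 11.56/39.6 = 0.2919
≥3: (10 − 17.6)²/17.6 = 57.76/17.6 = 3.2818
Sum = 9.585

9.585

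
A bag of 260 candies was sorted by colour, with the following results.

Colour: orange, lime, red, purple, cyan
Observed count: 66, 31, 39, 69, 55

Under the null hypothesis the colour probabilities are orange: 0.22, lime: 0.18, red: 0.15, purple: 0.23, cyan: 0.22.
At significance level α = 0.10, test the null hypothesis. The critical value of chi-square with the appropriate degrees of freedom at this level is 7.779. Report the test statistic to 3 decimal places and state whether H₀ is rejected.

Expected counts E_i = n·p_i: 260×0.22 = 57.2, 260×0.18 = 46.8, 260×0.15 = 39, 260×0.23 = 59.8, 260×0.22 = 57.2.
χ² = (66−57.2)²/57.2 + (31−46.8)²/46.8 + (39−39)²/39 + (69−59.8)²/59.8 + (55−57.2)²/57.2
   = 1.3538 + 5.3342 + 0.0000 + 1.4154 + 0.0846
Sum = 8.188
df = 4. Since 8.188 > 7.779, we reject H₀.

8.188; reject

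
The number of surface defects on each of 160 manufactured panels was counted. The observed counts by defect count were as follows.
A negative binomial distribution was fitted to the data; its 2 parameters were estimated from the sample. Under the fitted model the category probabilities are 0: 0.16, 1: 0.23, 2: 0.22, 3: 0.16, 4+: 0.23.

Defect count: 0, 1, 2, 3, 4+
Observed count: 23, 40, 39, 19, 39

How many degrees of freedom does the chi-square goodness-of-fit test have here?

2

There are k = 5 categories and 2 parameters estimated from the data, so df = 5 − 1 − 2 = 2.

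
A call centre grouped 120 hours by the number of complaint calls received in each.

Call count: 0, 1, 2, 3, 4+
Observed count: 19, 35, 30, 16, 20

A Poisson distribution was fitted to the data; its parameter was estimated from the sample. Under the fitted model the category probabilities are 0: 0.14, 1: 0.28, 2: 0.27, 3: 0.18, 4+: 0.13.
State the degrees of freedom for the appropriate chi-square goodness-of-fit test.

There are k = 5 categories and 1 parameter estimated from the data, so df = 5 − 1 − 1 = 3.

3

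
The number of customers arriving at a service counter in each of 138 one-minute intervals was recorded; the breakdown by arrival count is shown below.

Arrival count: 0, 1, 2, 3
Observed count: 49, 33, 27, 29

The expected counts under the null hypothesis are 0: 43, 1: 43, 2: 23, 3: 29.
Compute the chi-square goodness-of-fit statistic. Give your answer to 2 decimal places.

3.86

χ² = (49−43)²/43 + (33−43)²/43 + (27−23)²/23 + (29−29)²/29
   = 0.837 + 2.326 + 0.696 + 0.000
Sum = 3.86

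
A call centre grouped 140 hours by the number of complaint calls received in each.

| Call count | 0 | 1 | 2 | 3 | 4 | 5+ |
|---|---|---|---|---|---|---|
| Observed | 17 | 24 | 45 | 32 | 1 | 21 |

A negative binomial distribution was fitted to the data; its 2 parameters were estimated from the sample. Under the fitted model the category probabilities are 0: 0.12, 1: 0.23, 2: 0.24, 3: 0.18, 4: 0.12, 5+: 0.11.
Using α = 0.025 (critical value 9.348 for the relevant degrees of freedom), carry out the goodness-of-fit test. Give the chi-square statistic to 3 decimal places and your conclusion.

24.689; reject

Expected counts E_i = n·p_i: 140×0.12 = 16.8, 140×0.23 = 32.2, 140×0.24 = 33.6, 140×0.18 = 25.2, 140×0.12 = 16.8, 140×0.11 = 15.4.
0: (17 − 16.8)²/16.8 = 0.04/16.8 = 0.0024
1: (24 − 32.2)²/32.2 = 67.24/32.2 = 2.0882
2: (45 − 33.6)²/33.6 = 129.96/33.6 = 3.8679
3: (32 − 25.2)²/25.2 = 46.24/25.2 = 1.8349
4: (1 − 16.8)²/16.8 = 249.64/16.8 = 14.8595
5+: (21 − 15.4)²/15.4 = 31.36/15.4 = 2.0364
Sum = 24.689
df = 3. Since 24.689 > 9.348, we reject H₀.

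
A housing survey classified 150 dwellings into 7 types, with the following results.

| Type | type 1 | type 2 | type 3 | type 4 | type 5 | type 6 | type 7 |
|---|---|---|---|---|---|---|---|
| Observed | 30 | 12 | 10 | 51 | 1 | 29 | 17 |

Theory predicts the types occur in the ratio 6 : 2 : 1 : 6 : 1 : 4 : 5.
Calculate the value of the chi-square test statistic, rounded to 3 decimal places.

Ratio total = 25. Expected counts: 150×6/25 = 36, 150×2/25 = 12, 150×1/25 = 6, 150×6/25 = 36, 150×1/25 = 6, 150×4/25 = 24, 150×5/25 = 30.
type 1: (30 − 36)²/36 = 36/36 = 1.0000
type 2: (12 − 12)²/12 = 0/12 = 0.0000
type 3: (10 − 6)²/6 = 16/6 = 2.6667
type 4: (51 − 36)²/36 = 225/36 = 6.2500
type 5: (1 − 6)²/6 = 25/6 = 4.1667
type 6: (29 − 24)²/24 = 25/24 = 1.0417
type 7: (17 − 30)²/30 = 169/30 = 5.6333
Sum = 20.758

20.758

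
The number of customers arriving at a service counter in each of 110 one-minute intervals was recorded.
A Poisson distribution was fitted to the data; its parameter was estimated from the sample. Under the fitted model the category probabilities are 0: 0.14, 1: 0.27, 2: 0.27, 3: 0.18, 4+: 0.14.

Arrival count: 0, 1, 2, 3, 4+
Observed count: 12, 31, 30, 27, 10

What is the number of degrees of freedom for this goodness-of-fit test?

3

There are k = 5 categories and 1 parameter estimated from the data, so df = 5 − 1 − 1 = 3.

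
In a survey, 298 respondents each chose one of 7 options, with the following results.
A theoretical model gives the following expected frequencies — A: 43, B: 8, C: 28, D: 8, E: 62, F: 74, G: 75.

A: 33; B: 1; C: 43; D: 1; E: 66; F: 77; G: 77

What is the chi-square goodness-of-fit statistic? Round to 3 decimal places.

23.044

A: (33 − 43)²/43 = 100/43 = 2.3256
B: (1 − 8)²/8 = 49/8 = 6.1250
C: (43 − 28)²/28 = 225/28 = 8.0357
D: (1 − 8)²/8 = 49/8 = 6.1250
E: (66 − 62)²/62 = 16/62 = 0.2581
F: (77 − 74)²/74 = 9/74 = 0.1216
G: (77 − 75)²/75 = 4/75 = 0.0533
Sum = 23.044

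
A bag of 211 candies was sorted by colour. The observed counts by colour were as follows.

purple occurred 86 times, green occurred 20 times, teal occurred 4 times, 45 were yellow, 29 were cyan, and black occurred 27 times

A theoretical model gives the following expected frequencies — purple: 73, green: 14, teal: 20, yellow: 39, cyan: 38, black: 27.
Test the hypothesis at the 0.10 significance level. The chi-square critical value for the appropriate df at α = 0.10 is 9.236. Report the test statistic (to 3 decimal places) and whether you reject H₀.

χ² = (86−73)²/73 + (20−14)²/14 + (4−20)²/20 + (45−39)²/39 + (29−38)²/38 + (27−27)²/27
   = 2.3151 + 2.5714 + 12.8000 + 0.9231 + 2.1316 + 0.0000
Sum = 20.741
df = 5. Since 20.741 > 9.236, we reject H₀.

20.741; reject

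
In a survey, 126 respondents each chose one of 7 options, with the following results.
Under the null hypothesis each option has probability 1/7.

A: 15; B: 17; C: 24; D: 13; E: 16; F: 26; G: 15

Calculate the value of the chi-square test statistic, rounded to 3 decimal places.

Expected count for each of the 7 categories: 126/7 = 18.
cat         O        E   (O−E)²/E
A          15       18     0.5000
B          17       18     0.0556
C          24       18     2.0000
D          13       18     1.3889
E          16       18     0.2222
F          26       18     3.5556
G          15       18     0.5000
Sum = 8.222

8.222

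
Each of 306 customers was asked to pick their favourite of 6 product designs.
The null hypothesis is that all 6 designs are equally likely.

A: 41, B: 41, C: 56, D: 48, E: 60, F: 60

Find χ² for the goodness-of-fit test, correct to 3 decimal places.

7.765

Expected count for each of the 6 categories: 306/6 = 51.
cat         O        E   (O−E)²/E
A          41       51     1.9608
B          41       51     1.9608
C          56       51     0.4902
D          48       51     0.1765
E          60       51     1.5882
F          60       51     1.5882
Sum = 7.765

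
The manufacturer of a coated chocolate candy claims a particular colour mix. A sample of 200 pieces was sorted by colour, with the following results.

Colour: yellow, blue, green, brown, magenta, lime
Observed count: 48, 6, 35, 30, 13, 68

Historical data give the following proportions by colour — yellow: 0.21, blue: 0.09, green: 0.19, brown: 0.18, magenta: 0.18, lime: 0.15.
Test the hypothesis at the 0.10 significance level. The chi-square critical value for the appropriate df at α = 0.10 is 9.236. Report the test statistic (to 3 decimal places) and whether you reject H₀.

72.922; reject

Expected counts E_i = n·p_i: 200×0.21 = 42, 200×0.09 = 18, 200×0.19 = 38, 200×0.18 = 36, 200×0.18 = 36, 200×0.15 = 30.
yellow: (48 − 42)²/42 = 36/42 = 0.8571
blue: (6 − 18)²/18 = 144/18 = 8.0000
green: (35 − 38)²/38 = 9/38 = 0.2368
brown: (30 − 36)²/36 = 36/36 = 1.0000
magenta: (13 − 36)²/36 = 529/36 = 14.6944
lime: (68 − 30)²/30 = 1444/30 = 48.1333
Sum = 72.922
df = 5. Since 72.922 > 9.236, we reject H₀.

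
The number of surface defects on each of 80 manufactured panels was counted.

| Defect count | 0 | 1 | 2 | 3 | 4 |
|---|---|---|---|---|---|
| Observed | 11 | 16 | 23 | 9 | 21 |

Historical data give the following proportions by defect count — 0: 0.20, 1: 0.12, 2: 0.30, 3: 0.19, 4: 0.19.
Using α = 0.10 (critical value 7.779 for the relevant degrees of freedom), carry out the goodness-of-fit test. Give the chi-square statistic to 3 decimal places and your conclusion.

10.613; reject

Expected counts E_i = n·p_i: 80×0.20 = 16, 80×0.12 = 9.6, 80×0.30 = 24, 80×0.19 = 15.2, 80×0.19 = 15.2.
cat         O        E   (O−E)²/E
0          11       16     1.5625
1          16      9.6     4.2667
2          23       24     0.0417
3           9     15.2     2.5289
4          21     15.2     2.2132
Sum = 10.613
df = 4. Since 10.613 > 7.779, we reject H₀.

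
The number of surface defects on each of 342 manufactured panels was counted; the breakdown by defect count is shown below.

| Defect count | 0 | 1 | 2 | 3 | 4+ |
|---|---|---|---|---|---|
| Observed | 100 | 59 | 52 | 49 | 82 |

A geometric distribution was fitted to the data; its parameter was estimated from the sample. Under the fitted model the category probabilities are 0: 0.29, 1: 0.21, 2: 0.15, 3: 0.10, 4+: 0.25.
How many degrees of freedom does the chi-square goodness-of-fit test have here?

3

There are k = 5 categories and 1 parameter estimated from the data, so df = 5 − 1 − 1 = 3.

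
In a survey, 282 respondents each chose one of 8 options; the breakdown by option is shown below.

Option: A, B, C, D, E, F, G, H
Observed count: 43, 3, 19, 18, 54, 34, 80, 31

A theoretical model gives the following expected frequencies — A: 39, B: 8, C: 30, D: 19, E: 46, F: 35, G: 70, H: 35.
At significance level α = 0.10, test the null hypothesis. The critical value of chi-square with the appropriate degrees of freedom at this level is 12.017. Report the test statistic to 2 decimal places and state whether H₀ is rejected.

χ² = (43−39)²/39 + (3−8)²/8 + (19−30)²/30 + (18−19)²/19 + (54−46)²/46 + (34−35)²/35 + (80−70)²/70 + (31−35)²/35
   = 0.410 + 3.125 + 4.033 + 0.053 + 1.391 + 0.029 + 1.429 + 0.457
Sum = 10.93
df = 7. Since 10.93 < 12.017, we do not reject H₀.

10.93; do not reject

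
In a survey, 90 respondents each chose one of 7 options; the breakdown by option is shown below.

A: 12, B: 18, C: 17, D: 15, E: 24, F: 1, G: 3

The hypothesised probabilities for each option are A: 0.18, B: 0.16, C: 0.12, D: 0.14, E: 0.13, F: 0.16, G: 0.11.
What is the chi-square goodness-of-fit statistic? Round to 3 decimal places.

36.215

Expected counts E_i = n·p_i: 90×0.18 = 16.2, 90×0.16 = 14.4, 90×0.12 = 10.8, 90×0.14 = 12.6, 90×0.13 = 11.7, 90×0.16 = 14.4, 90×0.11 = 9.9.
χ² = (12−16.2)²/16.2 + (18−14.4)²/14.4 + (17−10.8)²/10.8 + (15−12.6)²/12.6 + (24−11.7)²/11.7 + (1−14.4)²/14.4 + (3−9.9)²/9.9
   = 1.0889 + 0.9000 + 3.5593 + 0.4571 + 12.9308 + 12.4694 + 4.8091
Sum = 36.215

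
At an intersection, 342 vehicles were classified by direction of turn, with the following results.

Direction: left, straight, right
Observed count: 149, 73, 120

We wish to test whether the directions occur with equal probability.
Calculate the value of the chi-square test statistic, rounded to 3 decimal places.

Expected count for each of the 3 categories: 342/3 = 114.
χ² = (149−114)²/114 + (73−114)²/114 + (120−114)²/114
   = 10.7456 + 14.7456 + 0.3158
Sum = 25.807

25.807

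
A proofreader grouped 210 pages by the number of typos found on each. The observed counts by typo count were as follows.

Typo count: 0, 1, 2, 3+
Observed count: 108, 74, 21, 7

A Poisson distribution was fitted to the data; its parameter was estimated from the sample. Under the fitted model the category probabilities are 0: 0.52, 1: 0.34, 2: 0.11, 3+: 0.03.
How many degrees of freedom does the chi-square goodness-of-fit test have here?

2

There are k = 4 categories and 1 parameter estimated from the data, so df = 4 − 1 − 1 = 2.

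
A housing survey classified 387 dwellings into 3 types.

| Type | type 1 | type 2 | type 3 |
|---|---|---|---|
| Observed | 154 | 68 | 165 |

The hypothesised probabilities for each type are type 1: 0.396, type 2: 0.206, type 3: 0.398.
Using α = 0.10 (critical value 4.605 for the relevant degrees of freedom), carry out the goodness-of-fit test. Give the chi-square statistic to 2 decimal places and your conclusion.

2.51; do not reject

Expected counts E_i = n·p_i: 387×0.396 = 153.252, 387×0.206 = 79.722, 387×0.398 = 154.026.
type 1: (154 − 153.252)²/153.252 = 0.559504/153.252 = 0.004
type 2: (68 − 79.722)²/79.722 = 137.405284/79.722 = 1.724
type 3: (165 − 154.026)²/154.026 = 120.428676/154.026 = 0.782
Sum = 2.51
df = 2. Since 2.51 < 4.605, we do not reject H₀.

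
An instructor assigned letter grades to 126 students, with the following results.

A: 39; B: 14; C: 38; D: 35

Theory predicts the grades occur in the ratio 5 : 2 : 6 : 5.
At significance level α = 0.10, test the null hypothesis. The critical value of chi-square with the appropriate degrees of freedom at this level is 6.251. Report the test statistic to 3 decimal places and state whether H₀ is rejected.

0.838; do not reject

Ratio total = 18. Expected counts: 126×5/18 = 35, 126×2/18 = 14, 126×6/18 = 42, 126×5/18 = 35.
χ² = (39−35)²/35 + (14−14)²/14 + (38−42)²/42 + (35−35)²/35
   = 0.4571 + 0.0000 + 0.3810 + 0.0000
Sum = 0.838
df = 3. Since 0.838 < 6.251, we do not reject H₀.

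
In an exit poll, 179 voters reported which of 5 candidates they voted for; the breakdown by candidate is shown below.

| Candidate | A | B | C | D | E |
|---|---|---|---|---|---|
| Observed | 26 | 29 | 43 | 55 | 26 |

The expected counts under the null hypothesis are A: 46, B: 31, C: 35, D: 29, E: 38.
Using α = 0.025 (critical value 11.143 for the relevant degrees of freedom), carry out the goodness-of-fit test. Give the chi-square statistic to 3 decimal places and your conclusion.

χ² = (26−46)²/46 + (29−31)²/31 + (43−35)²/35 + (55−29)²/29 + (26−38)²/38
   = 8.6957 + 0.1290 + 1.8286 + 23.3103 + 3.7895
Sum = 37.753
df = 4. Since 37.753 > 11.143, we reject H₀.

37.753; reject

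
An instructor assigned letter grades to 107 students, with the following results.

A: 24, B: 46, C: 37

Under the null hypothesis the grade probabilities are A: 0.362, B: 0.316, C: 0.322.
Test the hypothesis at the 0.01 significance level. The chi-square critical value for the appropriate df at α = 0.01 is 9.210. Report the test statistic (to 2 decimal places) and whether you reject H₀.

10.19; reject

Expected counts E_i = n·p_i: 107×0.362 = 38.734, 107×0.316 = 33.812, 107×0.322 = 34.454.
cat         O        E   (O−E)²/E
A          24   38.734      5.605
B          46   33.812      4.393
C          37   34.454      0.188
Sum = 10.19
df = 2. Since 10.19 > 9.210, we reject H₀.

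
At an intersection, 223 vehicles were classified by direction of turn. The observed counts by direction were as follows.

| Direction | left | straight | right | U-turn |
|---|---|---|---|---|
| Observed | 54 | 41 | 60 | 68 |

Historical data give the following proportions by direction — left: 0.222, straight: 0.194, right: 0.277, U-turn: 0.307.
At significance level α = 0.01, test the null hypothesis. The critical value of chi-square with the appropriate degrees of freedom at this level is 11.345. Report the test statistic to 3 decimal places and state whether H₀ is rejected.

Expected counts E_i = n·p_i: 223×0.222 = 49.506, 223×0.194 = 43.262, 223×0.277 = 61.771, 223×0.307 = 68.461.
χ² = (54−49.506)²/49.506 + (41−43.262)²/43.262 + (60−61.771)²/61.771 + (68−68.461)²/68.461
   = 0.4080 + 0.1183 + 0.0508 + 0.0031
Sum = 0.580
df = 3. Since 0.580 < 11.345, we do not reject H₀.

0.580; do not reject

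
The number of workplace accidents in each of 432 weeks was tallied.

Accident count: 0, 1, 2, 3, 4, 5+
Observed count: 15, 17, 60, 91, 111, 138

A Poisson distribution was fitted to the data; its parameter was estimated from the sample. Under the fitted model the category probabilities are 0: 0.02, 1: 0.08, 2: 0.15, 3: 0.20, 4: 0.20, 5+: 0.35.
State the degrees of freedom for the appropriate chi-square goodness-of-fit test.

There are k = 6 categories and 1 parameter estimated from the data, so df = 6 − 1 − 1 = 4.

4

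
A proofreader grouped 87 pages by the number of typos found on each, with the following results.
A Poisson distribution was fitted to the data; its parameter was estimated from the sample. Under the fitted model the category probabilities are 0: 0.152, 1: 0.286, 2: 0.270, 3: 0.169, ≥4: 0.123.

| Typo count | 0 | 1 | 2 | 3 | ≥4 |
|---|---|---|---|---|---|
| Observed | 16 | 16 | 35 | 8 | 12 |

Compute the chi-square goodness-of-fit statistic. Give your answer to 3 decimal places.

12.607

Expected counts E_i = n·p_i: 87×0.152 = 13.224, 87×0.286 = 24.882, 87×0.270 = 23.49, 87×0.169 = 14.703, 87×0.123 = 10.701.
0: (16 − 13.224)²/13.224 = 7.706176/13.224 = 0.5827
1: (16 − 24.882)²/24.882 = 78.889924/24.882 = 3.1706
2: (35 − 23.49)²/23.49 = 132.4801/23.49 = 5.6399
3: (8 − 14.703)²/14.703 = 44.930209/14.703 = 3.0559
≥4: (12 − 10.701)²/10.701 = 1.687401/10.701 = 0.1577
Sum = 12.607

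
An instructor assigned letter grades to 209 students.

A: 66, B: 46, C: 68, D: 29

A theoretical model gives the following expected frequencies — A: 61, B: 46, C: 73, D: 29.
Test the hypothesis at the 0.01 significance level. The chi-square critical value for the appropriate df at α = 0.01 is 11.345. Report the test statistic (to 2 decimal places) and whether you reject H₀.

cat         O        E   (O−E)²/E
A          66       61      0.410
B          46       46      0.000
C          68       73      0.342
D          29       29      0.000
Sum = 0.75
df = 3. Since 0.75 < 11.345, we do not reject H₀.

0.75; do not reject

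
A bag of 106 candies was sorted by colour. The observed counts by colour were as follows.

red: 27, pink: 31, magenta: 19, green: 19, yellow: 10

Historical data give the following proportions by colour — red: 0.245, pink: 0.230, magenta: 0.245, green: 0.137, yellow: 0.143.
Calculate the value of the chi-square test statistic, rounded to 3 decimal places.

Expected counts E_i = n·p_i: 106×0.245 = 25.97, 106×0.230 = 24.38, 106×0.245 = 25.97, 106×0.137 = 14.522, 106×0.143 = 15.158.
red: (27 − 25.97)²/25.97 = 1.0609/25.97 = 0.0409
pink: (31 − 24.38)²/24.38 = 43.8244/24.38 = 1.7976
magenta: (19 − 25.97)²/25.97 = 48.5809/25.97 = 1.8707
green: (19 − 14.522)²/14.522 = 20.052484/14.522 = 1.3808
yellow: (10 − 15.158)²/15.158 = 26.604964/15.158 = 1.7552
Sum = 6.845

6.845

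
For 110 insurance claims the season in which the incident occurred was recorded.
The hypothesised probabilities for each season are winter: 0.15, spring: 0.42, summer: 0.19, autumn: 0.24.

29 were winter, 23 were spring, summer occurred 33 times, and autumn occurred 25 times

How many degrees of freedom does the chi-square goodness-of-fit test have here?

3

There are k = 4 categories and no parameters were estimated from the data, so df = 4 − 1 = 3.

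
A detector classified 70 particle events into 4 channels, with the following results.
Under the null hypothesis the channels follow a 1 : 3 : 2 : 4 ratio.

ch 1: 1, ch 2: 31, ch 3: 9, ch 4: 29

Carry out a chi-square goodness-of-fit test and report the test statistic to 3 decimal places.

11.726

Ratio total = 10. Expected counts: 70×1/10 = 7, 70×3/10 = 21, 70×2/10 = 14, 70×4/10 = 28.
ch 1: (1 − 7)²/7 = 36/7 = 5.1429
ch 2: (31 − 21)²/21 = 100/21 = 4.7619
ch 3: (9 − 14)²/14 = 25/14 = 1.7857
ch 4: (29 − 28)²/28 = 1/28 = 0.0357
Sum = 11.726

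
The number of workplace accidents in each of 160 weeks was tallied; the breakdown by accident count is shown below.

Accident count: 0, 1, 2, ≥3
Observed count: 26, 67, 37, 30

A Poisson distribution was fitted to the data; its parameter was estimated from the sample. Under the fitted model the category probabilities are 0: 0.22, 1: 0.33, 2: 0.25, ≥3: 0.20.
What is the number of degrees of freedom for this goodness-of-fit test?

2

There are k = 4 categories and 1 parameter estimated from the data, so df = 4 − 1 − 1 = 2.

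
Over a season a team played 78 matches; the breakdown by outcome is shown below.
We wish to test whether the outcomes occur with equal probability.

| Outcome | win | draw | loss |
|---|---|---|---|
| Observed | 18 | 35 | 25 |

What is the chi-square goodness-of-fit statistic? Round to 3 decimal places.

Under H₀ each category has probability 1/3, so each expected count is 78/3 = 26.
χ² = (18−26)²/26 + (35−26)²/26 + (25−26)²/26
   = 2.4615 + 3.1154 + 0.0385
Sum = 5.615

5.615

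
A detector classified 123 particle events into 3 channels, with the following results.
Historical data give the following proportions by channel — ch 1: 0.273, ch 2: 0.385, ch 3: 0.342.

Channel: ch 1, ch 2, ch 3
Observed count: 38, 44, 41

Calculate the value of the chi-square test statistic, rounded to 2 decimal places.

Expected counts E_i = n·p_i: 123×0.273 = 33.579, 123×0.385 = 47.355, 123×0.342 = 42.066.
cat         O        E   (O−E)²/E
ch 1       38   33.579      0.582
ch 2       44   47.355      0.238
ch 3       41   42.066      0.027
Sum = 0.85

0.85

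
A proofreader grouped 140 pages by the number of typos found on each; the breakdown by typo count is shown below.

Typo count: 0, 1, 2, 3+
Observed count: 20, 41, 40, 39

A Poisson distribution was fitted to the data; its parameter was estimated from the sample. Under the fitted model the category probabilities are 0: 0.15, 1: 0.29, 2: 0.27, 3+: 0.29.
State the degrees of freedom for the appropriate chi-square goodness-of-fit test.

There are k = 4 categories and 1 parameter estimated from the data, so df = 4 − 1 − 1 = 2.

2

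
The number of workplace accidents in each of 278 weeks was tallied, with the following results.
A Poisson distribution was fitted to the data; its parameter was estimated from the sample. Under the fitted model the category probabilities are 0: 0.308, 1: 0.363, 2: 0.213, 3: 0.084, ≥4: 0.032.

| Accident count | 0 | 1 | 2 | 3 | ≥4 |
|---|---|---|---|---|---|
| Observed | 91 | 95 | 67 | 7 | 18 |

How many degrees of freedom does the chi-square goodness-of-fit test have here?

3

There are k = 5 categories and 1 parameter estimated from the data, so df = 5 − 1 − 1 = 3.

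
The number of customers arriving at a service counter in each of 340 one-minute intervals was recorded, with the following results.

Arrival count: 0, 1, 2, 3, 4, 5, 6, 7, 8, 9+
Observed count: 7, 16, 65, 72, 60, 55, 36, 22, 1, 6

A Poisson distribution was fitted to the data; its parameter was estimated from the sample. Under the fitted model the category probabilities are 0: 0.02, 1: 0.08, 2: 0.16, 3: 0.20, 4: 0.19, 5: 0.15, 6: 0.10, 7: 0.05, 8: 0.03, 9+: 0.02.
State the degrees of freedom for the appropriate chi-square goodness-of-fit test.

8

There are k = 10 categories and 1 parameter estimated from the data, so df = 10 − 1 − 1 = 8.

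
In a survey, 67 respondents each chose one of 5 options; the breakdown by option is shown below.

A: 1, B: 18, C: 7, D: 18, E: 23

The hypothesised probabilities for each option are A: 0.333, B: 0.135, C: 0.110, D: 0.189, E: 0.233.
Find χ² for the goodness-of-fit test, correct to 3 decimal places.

34.987

Expected counts E_i = n·p_i: 67×0.333 = 22.311, 67×0.135 = 9.045, 67×0.110 = 7.37, 67×0.189 = 12.663, 67×0.233 = 15.611.
χ² = (1−22.311)²/22.311 + (18−9.045)²/9.045 + (7−7.37)²/7.37 + (18−12.663)²/12.663 + (23−15.611)²/15.611
   = 20.3558 + 8.8659 + 0.0186 + 2.2494 + 3.4974
Sum = 34.987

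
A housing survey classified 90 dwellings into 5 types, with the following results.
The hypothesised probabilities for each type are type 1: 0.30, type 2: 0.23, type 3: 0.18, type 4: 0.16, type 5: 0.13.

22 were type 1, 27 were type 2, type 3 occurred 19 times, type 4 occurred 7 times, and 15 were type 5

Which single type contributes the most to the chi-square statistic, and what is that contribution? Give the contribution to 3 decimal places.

Expected counts E_i = n·p_i: 90×0.30 = 27, 90×0.23 = 20.7, 90×0.18 = 16.2, 90×0.16 = 14.4, 90×0.13 = 11.7.
cat         O        E   (O−E)²/E
type 1     22       27     0.9259
type 2     27     20.7     1.9174
type 3     19     16.2     0.4840
type 4      7     14.4     3.8028
type 5     15     11.7     0.9308
The largest term is for type 4: 3.803.

type 4, 3.803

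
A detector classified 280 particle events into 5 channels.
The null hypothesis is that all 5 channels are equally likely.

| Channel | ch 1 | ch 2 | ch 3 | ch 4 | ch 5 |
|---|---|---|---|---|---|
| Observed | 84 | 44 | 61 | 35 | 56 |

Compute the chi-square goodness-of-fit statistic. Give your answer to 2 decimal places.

Expected count for each of the 5 categories: 280/5 = 56.
cat         O        E   (O−E)²/E
ch 1       84       56     14.000
ch 2       44       56      2.571
ch 3       61       56      0.446
ch 4       35       56      7.875
ch 5       56       56      0.000
Sum = 24.89

24.89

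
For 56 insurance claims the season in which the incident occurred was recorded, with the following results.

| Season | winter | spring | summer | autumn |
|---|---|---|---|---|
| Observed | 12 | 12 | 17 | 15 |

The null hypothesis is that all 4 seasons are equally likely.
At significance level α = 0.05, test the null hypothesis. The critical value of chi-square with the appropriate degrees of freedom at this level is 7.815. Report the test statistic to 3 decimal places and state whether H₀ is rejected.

Under H₀ each category has probability 1/4, so each expected count is 56/4 = 14.
cat         O        E   (O−E)²/E
winter     12       14     0.2857
spring     12       14     0.2857
summer     17       14     0.6429
autumn     15       14     0.0714
Sum = 1.286
df = 3. Since 1.286 < 7.815, we do not reject H₀.

1.286; do not reject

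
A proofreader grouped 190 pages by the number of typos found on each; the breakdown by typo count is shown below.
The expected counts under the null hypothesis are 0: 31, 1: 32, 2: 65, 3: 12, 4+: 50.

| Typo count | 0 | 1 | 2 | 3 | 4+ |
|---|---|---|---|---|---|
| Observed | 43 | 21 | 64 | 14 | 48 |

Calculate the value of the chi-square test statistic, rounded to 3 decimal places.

8.855

0: (43 − 31)²/31 = 144/31 = 4.6452
1: (21 − 32)²/32 = 121/32 = 3.7813
2: (64 − 65)²/65 = 1/65 = 0.0154
3: (14 − 12)²/12 = 4/12 = 0.3333
4+: (48 − 50)²/50 = 4/50 = 0.0800
Sum = 8.855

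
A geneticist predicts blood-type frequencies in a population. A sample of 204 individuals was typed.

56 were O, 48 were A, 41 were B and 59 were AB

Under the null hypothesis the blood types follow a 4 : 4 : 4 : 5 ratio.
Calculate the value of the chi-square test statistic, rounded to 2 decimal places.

2.37

Ratio total = 17. Expected counts: 204×4/17 = 48, 204×4/17 = 48, 204×4/17 = 48, 204×5/17 = 60.
cat         O        E   (O−E)²/E
O          56       48      1.333
A          48       48      0.000
B          41       48      1.021
AB         59       60      0.017
Sum = 2.37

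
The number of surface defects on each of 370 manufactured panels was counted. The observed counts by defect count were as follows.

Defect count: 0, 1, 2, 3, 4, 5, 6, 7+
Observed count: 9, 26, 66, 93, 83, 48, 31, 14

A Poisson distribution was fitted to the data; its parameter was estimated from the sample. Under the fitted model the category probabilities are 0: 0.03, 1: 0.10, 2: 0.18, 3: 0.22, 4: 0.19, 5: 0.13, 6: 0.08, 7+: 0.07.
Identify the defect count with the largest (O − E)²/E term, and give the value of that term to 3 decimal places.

7+, 5.468

Expected counts E_i = n·p_i: 370×0.03 = 11.1, 370×0.10 = 37, 370×0.18 = 66.6, 370×0.22 = 81.4, 370×0.19 = 70.3, 370×0.13 = 48.1, 370×0.08 = 29.6, 370×0.07 = 25.9.
0: (9 − 11.1)²/11.1 = 4.41/11.1 = 0.3973
1: (26 − 37)²/37 = 121/37 = 3.2703
2: (66 − 66.6)²/66.6 = 0.36/66.6 = 0.0054
3: (93 − 81.4)²/81.4 = 134.56/81.4 = 1.6531
4: (83 − 70.3)²/70.3 = 161.29/70.3 = 2.2943
5: (48 − 48.1)²/48.1 = 0.01/48.1 = 0.0002
6: (31 − 29.6)²/29.6 = 1.96/29.6 = 0.0662
7+: (14 − 25.9)²/25.9 = 141.61/25.9 = 5.4676
The largest term is for 7+: 5.468.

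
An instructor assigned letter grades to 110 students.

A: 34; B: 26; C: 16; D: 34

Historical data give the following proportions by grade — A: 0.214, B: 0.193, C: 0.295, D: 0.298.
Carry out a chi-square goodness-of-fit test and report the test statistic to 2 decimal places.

14.10

Expected counts E_i = n·p_i: 110×0.214 = 23.54, 110×0.193 = 21.23, 110×0.295 = 32.45, 110×0.298 = 32.78.
cat         O        E   (O−E)²/E
A          34    23.54      4.648
B          26    21.23      1.072
C          16    32.45      8.339
D          34    32.78      0.045
Sum = 14.10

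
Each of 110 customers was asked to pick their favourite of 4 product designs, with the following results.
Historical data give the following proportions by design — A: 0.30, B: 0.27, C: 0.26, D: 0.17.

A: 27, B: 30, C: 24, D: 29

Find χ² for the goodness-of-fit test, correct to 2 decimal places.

7.51

Expected counts E_i = n·p_i: 110×0.30 = 33, 110×0.27 = 29.7, 110×0.26 = 28.6, 110×0.17 = 18.7.
cat         O        E   (O−E)²/E
A          27       33      1.091
B          30     29.7      0.003
C          24     28.6      0.740
D          29     18.7      5.673
Sum = 7.51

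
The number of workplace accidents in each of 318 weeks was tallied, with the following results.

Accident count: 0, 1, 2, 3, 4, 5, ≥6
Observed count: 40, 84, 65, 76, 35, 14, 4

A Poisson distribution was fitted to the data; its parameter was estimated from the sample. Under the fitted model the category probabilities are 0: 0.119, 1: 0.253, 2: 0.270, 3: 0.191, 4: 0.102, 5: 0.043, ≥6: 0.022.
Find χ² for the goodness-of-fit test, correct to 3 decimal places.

10.676

Expected counts E_i = n·p_i: 318×0.119 = 37.842, 318×0.253 = 80.454, 318×0.270 = 85.86, 318×0.191 = 60.738, 318×0.102 = 32.436, 318×0.043 = 13.674, 318×0.022 = 6.996.
cat         O        E   (O−E)²/E
0          40   37.842     0.1231
1          84   80.454     0.1563
2          65    85.86     5.0680
3          76   60.738     3.8350
4          35   32.436     0.2027
5          14   13.674     0.0078
≥6          4    6.996     1.2830
Sum = 10.676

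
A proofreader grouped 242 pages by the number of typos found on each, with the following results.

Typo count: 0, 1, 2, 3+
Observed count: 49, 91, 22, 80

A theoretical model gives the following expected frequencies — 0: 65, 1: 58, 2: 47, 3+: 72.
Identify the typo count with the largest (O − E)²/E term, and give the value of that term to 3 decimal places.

cat         O        E   (O−E)²/E
0          49       65     3.9385
1          91       58    18.7759
2          22       47    13.2979
3+         80       72     0.8889
The largest term is for 1: 18.776.

1, 18.776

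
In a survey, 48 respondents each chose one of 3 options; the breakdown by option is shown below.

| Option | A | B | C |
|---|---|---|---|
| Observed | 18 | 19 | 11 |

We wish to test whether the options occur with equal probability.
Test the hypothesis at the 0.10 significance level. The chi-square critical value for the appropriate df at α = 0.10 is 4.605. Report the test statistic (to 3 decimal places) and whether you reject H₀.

Under H₀ each category has probability 1/3, so each expected count is 48/3 = 16.
cat         O        E   (O−E)²/E
A          18       16     0.2500
B          19       16     0.5625
C          11       16     1.5625
Sum = 2.375
df = 2. Since 2.375 < 4.605, we do not reject H₀.

2.375; do not reject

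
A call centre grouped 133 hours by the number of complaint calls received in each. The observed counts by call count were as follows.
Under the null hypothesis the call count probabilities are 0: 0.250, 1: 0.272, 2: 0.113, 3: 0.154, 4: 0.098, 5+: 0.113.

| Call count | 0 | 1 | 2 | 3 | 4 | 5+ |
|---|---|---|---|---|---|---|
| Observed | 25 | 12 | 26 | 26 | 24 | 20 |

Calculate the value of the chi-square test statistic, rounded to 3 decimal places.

Expected counts E_i = n·p_i: 133×0.250 = 33.25, 133×0.272 = 36.176, 133×0.113 = 15.029, 133×0.154 = 20.482, 133×0.098 = 13.034, 133×0.113 = 15.029.
χ² = (25−33.25)²/33.25 + (12−36.176)²/36.176 + (26−15.029)²/15.029 + (26−20.482)²/20.482 + (24−13.034)²/13.034 + (20−15.029)²/15.029
   = 2.0470 + 16.1565 + 8.0087 + 1.4866 + 9.2261 + 1.6442
Sum = 38.569

38.569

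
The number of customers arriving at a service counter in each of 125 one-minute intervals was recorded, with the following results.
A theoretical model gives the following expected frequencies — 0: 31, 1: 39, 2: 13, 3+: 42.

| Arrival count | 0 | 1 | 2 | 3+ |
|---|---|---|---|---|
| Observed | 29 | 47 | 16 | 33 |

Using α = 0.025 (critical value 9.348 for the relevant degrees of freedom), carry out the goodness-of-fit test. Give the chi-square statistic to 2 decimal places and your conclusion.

4.39; do not reject

0: (29 − 31)²/31 = 4/31 = 0.129
1: (47 − 39)²/39 = 64/39 = 1.641
2: (16 − 13)²/13 = 9/13 = 0.692
3+: (33 − 42)²/42 = 81/42 = 1.929
Sum = 4.39
df = 3. Since 4.39 < 9.348, we do not reject H₀.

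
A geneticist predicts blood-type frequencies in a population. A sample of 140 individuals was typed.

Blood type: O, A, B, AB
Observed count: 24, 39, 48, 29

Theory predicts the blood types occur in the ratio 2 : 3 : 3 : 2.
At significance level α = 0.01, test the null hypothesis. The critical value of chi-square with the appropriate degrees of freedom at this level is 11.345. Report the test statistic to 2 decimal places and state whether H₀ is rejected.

Ratio total = 10. Expected counts: 140×2/10 = 28, 140×3/10 = 42, 140×3/10 = 42, 140×2/10 = 28.
cat         O        E   (O−E)²/E
O          24       28      0.571
A          39       42      0.214
B          48       42      0.857
AB         29       28      0.036
Sum = 1.68
df = 3. Since 1.68 < 11.345, we do not reject H₀.

1.68; do not reject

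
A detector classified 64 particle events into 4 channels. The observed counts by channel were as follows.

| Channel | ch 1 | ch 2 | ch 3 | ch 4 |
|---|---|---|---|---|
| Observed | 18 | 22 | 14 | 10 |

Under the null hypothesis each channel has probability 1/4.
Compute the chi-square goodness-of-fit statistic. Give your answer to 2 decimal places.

5.00

Expected count for each of the 4 categories: 64/4 = 16.
χ² = (18−16)²/16 + (22−16)²/16 + (14−16)²/16 + (10−16)²/16
   = 0.250 + 2.250 + 0.250 + 2.250
Sum = 5.00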